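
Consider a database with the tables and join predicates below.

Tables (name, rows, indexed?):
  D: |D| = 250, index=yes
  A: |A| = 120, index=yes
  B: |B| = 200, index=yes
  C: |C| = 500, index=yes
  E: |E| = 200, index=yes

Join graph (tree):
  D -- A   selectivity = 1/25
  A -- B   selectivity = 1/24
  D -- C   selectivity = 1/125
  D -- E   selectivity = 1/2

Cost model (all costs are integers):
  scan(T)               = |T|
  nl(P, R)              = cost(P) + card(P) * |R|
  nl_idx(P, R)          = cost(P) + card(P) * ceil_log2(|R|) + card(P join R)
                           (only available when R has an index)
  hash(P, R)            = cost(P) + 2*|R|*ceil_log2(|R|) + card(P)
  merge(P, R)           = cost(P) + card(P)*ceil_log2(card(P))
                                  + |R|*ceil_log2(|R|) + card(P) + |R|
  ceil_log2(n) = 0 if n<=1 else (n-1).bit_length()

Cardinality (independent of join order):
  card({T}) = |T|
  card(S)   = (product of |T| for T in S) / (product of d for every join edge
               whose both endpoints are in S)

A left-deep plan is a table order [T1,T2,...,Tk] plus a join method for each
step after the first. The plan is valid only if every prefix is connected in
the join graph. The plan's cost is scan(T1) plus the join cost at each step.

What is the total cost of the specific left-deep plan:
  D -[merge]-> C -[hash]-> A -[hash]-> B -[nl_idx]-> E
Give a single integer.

4338180

step 1: scan D: cost=250, card=250
step 2: join C via merge
    card(P join C) = 250*500/(125) = 1000
    cost = 250 + 250*8 + 500*9 + 250 + 500 = 7500
step 3: join A via hash
    card(P join A) = 1000*120/(25) = 4800
    cost = 7500 + 2*120*7 + 1000 = 10180
step 4: join B via hash
    card(P join B) = 4800*200/(24) = 40000
    cost = 10180 + 2*200*8 + 4800 = 18180
step 5: join E via nl_idx
    card(P join E) = 40000*200/(2) = 4000000
    cost = 18180 + 40000*8 + 4000000 = 4338180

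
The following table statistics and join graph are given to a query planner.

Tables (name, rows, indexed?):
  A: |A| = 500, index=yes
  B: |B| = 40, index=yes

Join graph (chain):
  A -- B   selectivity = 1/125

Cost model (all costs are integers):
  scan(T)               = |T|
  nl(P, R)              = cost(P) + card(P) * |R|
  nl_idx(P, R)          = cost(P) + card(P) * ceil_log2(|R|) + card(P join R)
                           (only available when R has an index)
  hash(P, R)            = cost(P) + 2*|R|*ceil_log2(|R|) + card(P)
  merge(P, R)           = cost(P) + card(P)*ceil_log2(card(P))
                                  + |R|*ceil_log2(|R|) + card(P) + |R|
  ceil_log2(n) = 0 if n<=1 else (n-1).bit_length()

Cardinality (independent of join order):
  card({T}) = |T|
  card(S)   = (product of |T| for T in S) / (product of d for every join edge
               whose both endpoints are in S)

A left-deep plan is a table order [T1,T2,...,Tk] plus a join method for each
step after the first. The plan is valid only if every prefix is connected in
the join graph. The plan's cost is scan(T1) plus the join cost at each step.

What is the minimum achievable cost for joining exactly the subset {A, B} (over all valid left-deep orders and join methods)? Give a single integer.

Selinger DP over subsets of {A,B}:
  {A}: scan cost=500, card=500
  {B}: scan cost=40, card=40
  {AB}: card=160; try (A,nl_idx)→560, (B,hash)→1480, (B,nl_idx)→3660, (A,merge)→5320, (B,merge)→5780, (A,hash)→9080 …(+2); best=560 via (A,nl_idx)

560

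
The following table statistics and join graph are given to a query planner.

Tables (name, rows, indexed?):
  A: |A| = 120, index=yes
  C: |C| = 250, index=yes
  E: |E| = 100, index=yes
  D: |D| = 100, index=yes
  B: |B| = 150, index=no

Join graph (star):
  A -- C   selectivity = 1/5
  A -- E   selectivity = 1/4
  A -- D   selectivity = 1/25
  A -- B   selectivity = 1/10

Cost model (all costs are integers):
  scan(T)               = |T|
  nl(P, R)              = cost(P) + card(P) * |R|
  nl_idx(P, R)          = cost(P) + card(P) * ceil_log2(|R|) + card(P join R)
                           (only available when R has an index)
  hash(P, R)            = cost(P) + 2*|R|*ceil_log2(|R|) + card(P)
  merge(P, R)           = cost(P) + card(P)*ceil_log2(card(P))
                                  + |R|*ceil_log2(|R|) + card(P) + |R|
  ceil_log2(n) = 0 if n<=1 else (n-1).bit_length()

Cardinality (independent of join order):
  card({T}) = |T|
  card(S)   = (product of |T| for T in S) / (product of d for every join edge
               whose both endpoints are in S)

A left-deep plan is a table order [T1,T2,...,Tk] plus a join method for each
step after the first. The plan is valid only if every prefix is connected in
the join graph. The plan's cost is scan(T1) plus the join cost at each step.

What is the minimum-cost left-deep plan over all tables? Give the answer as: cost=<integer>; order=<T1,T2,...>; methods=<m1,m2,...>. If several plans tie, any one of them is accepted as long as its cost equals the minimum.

cost=196760; order=D,A,B,E,C; methods=nl_idx,hash,hash,hash

Selinger DP (subsets sized 1..n):
  {A}: scan cost=120, card=120
  {C}: scan cost=250, card=250
  {E}: scan cost=100, card=100
  {D}: scan cost=100, card=100
  {B}: scan cost=150, card=150
  {AC}: card=6000; try (A,hash)→2180, (C,merge)→3330, (A,merge)→3460, (C,hash)→4240, (C,nl_idx)→7080, (A,nl_idx)→8000 …(+2); best=2180 via (A,hash)
  {AE}: card=3000; try (E,hash)→1640, (A,merge)→1860, (E,merge)→1880, (A,hash)→1880, (A,nl_idx)→3800, (E,nl_idx)→3960 …(+2); best=1640 via (E,hash)
  {AD}: card=480; try (A,nl_idx)→1280, (D,nl_idx)→1440, (D,hash)→1640, (A,merge)→1860, (D,merge)→1880, (A,hash)→1880 …(+2); best=1280 via (A,nl_idx)
  {AB}: card=1800; try (A,hash)→1980, (B,merge)→2430, (A,merge)→2460, (B,hash)→2640, (A,nl_idx)→3000, (B,nl)→18120 …(+1); best=1980 via (A,hash)
  {ACE}: card=150000; try (C,hash)→8640, (E,hash)→9580, (C,merge)→42890, (E,merge)→86980, (C,nl_idx)→175640, (E,nl_idx)→194180 …(+2); best=8640 via (C,hash)
  {ACD}: card=24000; try (C,hash)→5760, (C,merge)→8330, (D,hash)→9580, (C,nl_idx)→29120, (D,nl_idx)→68180, (D,merge)→86980 …(+2); best=5760 via (C,hash)
  {ABC}: card=90000; try (C,hash)→7780, (B,hash)→10580, (C,merge)→25830, (B,merge)→87530, (C,nl_idx)→106380, (C,nl)→451980 …(+1); best=7780 via (C,hash)
  {ADE}: card=12000; try (E,hash)→3160, (D,hash)→6040, (E,merge)→6880, (E,nl_idx)→16640, (D,nl_idx)→34640, (D,merge)→41440 …(+2); best=3160 via (E,hash)
  {ABE}: card=45000; try (E,hash)→5180, (B,hash)→7040, (E,merge)→24380, (B,merge)→41990, (E,nl_idx)→59580, (E,nl)→181980 …(+1); best=5180 via (E,hash)
  {ABD}: card=7200; try (B,hash)→4160, (D,hash)→5180, (B,merge)→7430, (D,nl_idx)→21780, (D,merge)→24380, (B,nl)→73280 …(+1); best=4160 via (B,hash)
  {ACDE}: card=600000; try (C,hash)→19160, (E,hash)→31160, (D,hash)→160040, (C,merge)→185410, (E,merge)→390560, (C,nl_idx)→699160 …(+6); best=19160 via (C,hash)
  {ABCE}: card=2250000; try (C,hash)→54180, (E,hash)→99180, (B,hash)→161040, (C,merge)→772430, (E,merge)→1628580, (C,nl_idx)→2615180 …(+5); best=54180 via (C,hash)
  {ABCD}: card=360000; try (C,hash)→15360, (B,hash)→32160, (D,hash)→99180, (C,merge)→107210, (B,merge)→391110, (C,nl_idx)→421760 …(+5); best=15360 via (C,hash)
  {ABDE}: card=180000; try (E,hash)→12760, (B,hash)→17560, (D,hash)→51580, (E,merge)→105760, (B,merge)→184510, (E,nl_idx)→234560 …(+5); best=12760 via (E,hash)
  {ABCDE}: card=9000000; try (C,hash)→196760, (E,hash)→376760, (B,hash)→621560, (D,hash)→2305580, (C,merge)→3435010, (E,merge)→7216160 …(+9); best=196760 via (C,hash)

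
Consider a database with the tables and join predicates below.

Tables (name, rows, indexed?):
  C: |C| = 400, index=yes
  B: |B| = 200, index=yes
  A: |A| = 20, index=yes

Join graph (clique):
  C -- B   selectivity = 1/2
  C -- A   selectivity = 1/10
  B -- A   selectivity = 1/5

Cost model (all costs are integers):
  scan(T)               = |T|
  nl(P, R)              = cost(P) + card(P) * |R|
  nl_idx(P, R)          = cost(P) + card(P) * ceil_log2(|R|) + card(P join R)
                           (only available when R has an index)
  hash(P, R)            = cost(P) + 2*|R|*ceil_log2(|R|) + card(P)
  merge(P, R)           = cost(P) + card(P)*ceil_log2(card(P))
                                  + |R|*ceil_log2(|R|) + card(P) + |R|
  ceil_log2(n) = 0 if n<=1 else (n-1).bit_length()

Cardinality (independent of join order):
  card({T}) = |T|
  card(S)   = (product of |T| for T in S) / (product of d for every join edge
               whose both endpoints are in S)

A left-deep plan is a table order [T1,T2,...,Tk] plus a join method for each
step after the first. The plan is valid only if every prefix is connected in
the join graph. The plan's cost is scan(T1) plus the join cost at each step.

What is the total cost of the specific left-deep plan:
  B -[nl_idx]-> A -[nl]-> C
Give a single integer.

322000

step 1: scan B: cost=200, card=200
step 2: join A via nl_idx
    card(P join A) = 200*20/(5) = 800
    cost = 200 + 200*5 + 800 = 2000
step 3: join C via nl
    card(P join C) = 800*400/(2*10) = 16000
    cost = 2000 + 800*400 = 322000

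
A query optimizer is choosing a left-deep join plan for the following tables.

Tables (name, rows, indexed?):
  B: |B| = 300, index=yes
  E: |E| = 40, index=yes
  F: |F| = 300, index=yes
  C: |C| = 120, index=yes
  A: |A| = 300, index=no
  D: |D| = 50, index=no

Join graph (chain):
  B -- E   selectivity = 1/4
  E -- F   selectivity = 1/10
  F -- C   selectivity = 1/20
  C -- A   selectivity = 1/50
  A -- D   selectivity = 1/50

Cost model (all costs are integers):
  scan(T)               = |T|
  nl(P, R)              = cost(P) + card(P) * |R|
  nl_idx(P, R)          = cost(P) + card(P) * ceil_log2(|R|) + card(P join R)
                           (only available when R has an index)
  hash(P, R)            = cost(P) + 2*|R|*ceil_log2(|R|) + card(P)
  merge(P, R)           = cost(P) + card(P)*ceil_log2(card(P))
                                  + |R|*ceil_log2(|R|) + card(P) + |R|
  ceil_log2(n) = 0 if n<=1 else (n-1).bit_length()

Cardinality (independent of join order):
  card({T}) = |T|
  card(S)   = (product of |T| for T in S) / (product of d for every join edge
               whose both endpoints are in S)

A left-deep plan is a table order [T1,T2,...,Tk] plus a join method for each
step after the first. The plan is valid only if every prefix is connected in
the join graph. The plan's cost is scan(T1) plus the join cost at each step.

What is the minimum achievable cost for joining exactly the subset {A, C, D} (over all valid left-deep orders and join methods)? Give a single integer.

3180

Selinger DP over subsets of {A,C,D}:
  {C}: scan cost=120, card=120
  {A}: scan cost=300, card=300
  {D}: scan cost=50, card=50
  {AC}: card=720; try (C,hash)→2280, (C,nl_idx)→3120, (A,merge)→4080, (C,merge)→4260, (A,hash)→5640, (A,nl)→36120 …(+1); best=2280 via (C,hash)
  {AD}: card=300; try (D,hash)→1200, (A,merge)→3400, (D,merge)→3650, (A,hash)→5500, (A,nl)→15050, (D,nl)→15300; best=1200 via (D,hash)
  {ACD}: card=720; try (C,hash)→3180, (D,hash)→3600, (C,nl_idx)→4020, (C,merge)→5160, (D,merge)→10550, (C,nl)→37200 …(+1); best=3180 via (C,hash)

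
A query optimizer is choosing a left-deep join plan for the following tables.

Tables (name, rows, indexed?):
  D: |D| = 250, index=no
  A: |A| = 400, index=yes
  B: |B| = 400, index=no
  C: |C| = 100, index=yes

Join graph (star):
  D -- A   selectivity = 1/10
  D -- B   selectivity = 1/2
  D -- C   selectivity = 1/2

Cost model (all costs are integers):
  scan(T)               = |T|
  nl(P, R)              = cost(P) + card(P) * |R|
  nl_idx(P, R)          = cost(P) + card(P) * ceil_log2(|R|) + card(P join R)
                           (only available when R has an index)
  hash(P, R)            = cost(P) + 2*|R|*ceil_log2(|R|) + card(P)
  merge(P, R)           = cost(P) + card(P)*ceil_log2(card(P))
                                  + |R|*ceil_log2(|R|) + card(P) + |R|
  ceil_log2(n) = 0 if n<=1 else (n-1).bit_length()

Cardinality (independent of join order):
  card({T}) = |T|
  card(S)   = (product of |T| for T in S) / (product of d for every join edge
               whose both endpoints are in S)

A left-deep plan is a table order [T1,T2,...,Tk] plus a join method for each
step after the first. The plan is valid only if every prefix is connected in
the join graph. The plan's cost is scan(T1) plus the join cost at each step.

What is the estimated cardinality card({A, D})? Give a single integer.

Tables in S: A(400), D(250)
Edges inside S: D-A(d=10)
numerator = 400 * 250 = 100000
denominator = 10 = 10
card(S) = 100000 / 10 = 10000

10000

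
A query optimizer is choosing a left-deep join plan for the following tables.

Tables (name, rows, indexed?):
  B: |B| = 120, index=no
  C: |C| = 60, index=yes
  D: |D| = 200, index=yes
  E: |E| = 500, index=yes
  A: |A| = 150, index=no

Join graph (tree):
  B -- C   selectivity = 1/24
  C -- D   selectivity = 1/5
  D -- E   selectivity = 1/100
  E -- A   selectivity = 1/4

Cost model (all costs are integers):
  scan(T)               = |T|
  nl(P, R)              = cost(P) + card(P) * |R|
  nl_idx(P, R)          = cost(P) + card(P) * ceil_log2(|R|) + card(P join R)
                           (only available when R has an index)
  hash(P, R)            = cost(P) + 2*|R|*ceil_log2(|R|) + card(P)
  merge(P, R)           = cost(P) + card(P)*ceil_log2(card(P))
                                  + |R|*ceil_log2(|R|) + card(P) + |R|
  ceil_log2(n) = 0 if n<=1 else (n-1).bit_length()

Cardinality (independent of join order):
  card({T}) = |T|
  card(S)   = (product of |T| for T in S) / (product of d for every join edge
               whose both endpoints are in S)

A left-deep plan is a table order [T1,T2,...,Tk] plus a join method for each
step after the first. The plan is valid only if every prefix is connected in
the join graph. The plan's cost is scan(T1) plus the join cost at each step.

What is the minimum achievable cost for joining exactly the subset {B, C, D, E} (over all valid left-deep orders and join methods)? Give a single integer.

18400

Selinger DP over subsets of {B,C,D,E}:
  {B}: scan cost=120, card=120
  {C}: scan cost=60, card=60
  {D}: scan cost=200, card=200
  {E}: scan cost=500, card=500
  {BC}: card=300; try (C,hash)→960, (C,nl_idx)→1140, (B,merge)→1440, (C,merge)→1500, (B,hash)→1800, (B,nl)→7260 …(+1); best=960 via (C,hash)
  {CD}: card=2400; try (C,hash)→1120, (D,merge)→2280, (C,merge)→2420, (D,nl_idx)→2940, (D,hash)→3320, (C,nl_idx)→3800 …(+2); best=1120 via (C,hash)
  {DE}: card=1000; try (E,nl_idx)→3000, (D,hash)→4200, (D,nl_idx)→5500, (E,merge)→7000, (D,merge)→7300, (E,hash)→9400 …(+2); best=3000 via (E,nl_idx)
  {BCD}: card=12000; try (D,hash)→4460, (B,hash)→5200, (D,merge)→5760, (D,nl_idx)→15360, (B,merge)→33280, (D,nl)→60960 …(+1); best=4460 via (D,hash)
  {CDE}: card=12000; try (C,hash)→4720, (E,hash)→12520, (C,merge)→14420, (C,nl_idx)→21000, (E,nl_idx)→34720, (E,merge)→37320 …(+2); best=4720 via (C,hash)
  {BCDE}: card=60000; try (B,hash)→18400, (E,hash)→25460, (E,nl_idx)→172460, (B,merge)→185680, (E,merge)→189460, (B,nl)→1444720 …(+1); best=18400 via (B,hash)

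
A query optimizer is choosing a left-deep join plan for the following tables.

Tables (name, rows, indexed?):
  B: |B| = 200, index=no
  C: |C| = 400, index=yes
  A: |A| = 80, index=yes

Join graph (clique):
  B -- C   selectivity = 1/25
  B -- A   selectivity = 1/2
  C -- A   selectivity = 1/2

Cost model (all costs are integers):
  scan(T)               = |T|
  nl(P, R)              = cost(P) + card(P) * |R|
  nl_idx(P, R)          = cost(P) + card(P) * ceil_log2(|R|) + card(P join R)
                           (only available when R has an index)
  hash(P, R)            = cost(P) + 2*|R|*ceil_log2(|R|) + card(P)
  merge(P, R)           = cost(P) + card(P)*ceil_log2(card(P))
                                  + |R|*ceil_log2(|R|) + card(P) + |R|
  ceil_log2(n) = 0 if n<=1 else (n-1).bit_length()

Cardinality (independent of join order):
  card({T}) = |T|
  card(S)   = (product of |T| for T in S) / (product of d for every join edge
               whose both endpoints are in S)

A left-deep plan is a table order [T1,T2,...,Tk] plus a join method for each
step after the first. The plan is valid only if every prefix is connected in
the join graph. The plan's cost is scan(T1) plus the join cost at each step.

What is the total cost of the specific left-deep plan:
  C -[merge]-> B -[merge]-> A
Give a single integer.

48440

step 1: scan C: cost=400, card=400
step 2: join B via merge
    card(P join B) = 400*200/(25) = 3200
    cost = 400 + 400*9 + 200*8 + 400 + 200 = 6200
step 3: join A via merge
    card(P join A) = 3200*80/(2*2) = 64000
    cost = 6200 + 3200*12 + 80*7 + 3200 + 80 = 48440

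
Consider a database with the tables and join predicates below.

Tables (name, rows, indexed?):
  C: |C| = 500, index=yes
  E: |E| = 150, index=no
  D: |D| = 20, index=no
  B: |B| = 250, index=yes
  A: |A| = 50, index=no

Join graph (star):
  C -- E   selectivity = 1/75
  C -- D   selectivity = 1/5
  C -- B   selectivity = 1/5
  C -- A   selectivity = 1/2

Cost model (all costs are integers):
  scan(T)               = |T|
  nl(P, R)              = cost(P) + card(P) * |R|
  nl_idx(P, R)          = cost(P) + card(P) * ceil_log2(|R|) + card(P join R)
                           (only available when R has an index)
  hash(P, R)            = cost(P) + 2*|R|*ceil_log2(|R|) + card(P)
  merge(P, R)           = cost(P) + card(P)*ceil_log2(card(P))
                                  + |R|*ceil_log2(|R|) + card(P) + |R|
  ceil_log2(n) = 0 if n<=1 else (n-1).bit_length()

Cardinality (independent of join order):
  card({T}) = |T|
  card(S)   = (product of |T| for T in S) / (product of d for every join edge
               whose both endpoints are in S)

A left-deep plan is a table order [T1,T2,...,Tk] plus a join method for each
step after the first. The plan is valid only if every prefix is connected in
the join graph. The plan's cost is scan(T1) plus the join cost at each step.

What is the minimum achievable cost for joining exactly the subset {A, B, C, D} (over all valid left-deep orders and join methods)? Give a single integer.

57800

Selinger DP over subsets of {A,B,C,D}:
  {C}: scan cost=500, card=500
  {D}: scan cost=20, card=20
  {B}: scan cost=250, card=250
  {A}: scan cost=50, card=50
  {CD}: card=2000; try (D,hash)→1200, (C,nl_idx)→2200, (C,merge)→5140, (D,merge)→5620, (C,hash)→9040, (C,nl)→10020 …(+1); best=1200 via (D,hash)
  {BC}: card=25000; try (B,hash)→5000, (C,merge)→7500, (B,merge)→7750, (C,hash)→9500, (C,nl_idx)→27500, (B,nl_idx)→29500 …(+2); best=5000 via (B,hash)
  {AC}: card=12500; try (A,hash)→1600, (C,merge)→5400, (A,merge)→5850, (C,hash)→9100, (C,nl_idx)→13000, (C,nl)→25050 …(+1); best=1600 via (A,hash)
  {BCD}: card=100000; try (B,hash)→7200, (B,merge)→27450, (D,hash)→30200, (B,nl_idx)→117200, (D,merge)→405120, (B,nl)→501200 …(+1); best=7200 via (B,hash)
  {ACD}: card=50000; try (A,hash)→3800, (D,hash)→14300, (A,merge)→25550, (A,nl)→101200, (D,merge)→189220, (D,nl)→251600; best=3800 via (A,hash)
  {ABC}: card=625000; try (B,hash)→18100, (A,hash)→30600, (B,merge)→191350, (A,merge)→405350, (B,nl_idx)→726600, (A,nl)→1255000 …(+1); best=18100 via (B,hash)
  {ABCD}: card=2500000; try (B,hash)→57800, (A,hash)→107800, (D,hash)→643300, (B,merge)→856050, (A,merge)→1807550, (B,nl_idx)→2903800 …(+4); best=57800 via (B,hash)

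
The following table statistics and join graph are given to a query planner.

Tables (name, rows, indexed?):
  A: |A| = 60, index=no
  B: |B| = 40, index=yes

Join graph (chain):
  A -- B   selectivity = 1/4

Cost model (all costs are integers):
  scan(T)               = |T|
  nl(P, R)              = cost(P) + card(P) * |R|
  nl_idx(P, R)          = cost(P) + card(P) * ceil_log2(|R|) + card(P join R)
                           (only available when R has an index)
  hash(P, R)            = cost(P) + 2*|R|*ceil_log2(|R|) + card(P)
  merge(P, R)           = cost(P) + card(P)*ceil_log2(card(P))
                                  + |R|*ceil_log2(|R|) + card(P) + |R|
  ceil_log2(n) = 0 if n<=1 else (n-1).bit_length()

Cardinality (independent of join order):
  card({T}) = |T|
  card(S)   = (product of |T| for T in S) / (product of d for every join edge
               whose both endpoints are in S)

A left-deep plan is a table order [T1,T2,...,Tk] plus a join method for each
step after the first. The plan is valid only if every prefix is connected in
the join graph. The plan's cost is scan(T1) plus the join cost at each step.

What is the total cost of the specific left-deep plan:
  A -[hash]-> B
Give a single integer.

600

step 1: scan A: cost=60, card=60
step 2: join B via hash
    card(P join B) = 60*40/(4) = 600
    cost = 60 + 2*40*6 + 60 = 600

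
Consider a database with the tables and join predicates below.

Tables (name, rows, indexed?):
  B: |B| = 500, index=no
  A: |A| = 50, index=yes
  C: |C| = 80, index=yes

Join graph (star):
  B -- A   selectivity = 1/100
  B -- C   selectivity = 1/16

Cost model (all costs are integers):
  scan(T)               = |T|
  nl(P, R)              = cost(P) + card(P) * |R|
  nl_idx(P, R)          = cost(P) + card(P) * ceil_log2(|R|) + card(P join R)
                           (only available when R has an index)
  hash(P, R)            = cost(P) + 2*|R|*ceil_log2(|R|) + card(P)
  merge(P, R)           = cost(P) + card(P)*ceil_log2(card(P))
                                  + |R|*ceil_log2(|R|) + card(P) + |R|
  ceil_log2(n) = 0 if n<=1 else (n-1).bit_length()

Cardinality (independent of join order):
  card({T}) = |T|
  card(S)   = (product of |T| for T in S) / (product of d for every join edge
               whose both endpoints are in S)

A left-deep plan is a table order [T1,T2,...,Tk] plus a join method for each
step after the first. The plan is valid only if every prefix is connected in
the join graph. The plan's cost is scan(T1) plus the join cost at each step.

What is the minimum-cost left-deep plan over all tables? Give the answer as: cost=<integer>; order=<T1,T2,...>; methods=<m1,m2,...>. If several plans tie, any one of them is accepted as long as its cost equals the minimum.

cost=2970; order=B,A,C; methods=hash,hash

Selinger DP (subsets sized 1..n):
  {B}: scan cost=500, card=500
  {A}: scan cost=50, card=50
  {C}: scan cost=80, card=80
  {AB}: card=250; try (A,hash)→1600, (A,nl_idx)→3750, (B,merge)→5400, (A,merge)→5850, (B,hash)→9100, (B,nl)→25050 …(+1); best=1600 via (A,hash)
  {BC}: card=2500; try (C,hash)→2120, (B,merge)→5720, (C,merge)→6140, (C,nl_idx)→6500, (B,hash)→9160, (B,nl)→40080 …(+1); best=2120 via (C,hash)
  {ABC}: card=1250; try (C,hash)→2970, (C,merge)→4490, (C,nl_idx)→4600, (A,hash)→5220, (A,nl_idx)→18370, (C,nl)→21600 …(+2); best=2970 via (C,hash)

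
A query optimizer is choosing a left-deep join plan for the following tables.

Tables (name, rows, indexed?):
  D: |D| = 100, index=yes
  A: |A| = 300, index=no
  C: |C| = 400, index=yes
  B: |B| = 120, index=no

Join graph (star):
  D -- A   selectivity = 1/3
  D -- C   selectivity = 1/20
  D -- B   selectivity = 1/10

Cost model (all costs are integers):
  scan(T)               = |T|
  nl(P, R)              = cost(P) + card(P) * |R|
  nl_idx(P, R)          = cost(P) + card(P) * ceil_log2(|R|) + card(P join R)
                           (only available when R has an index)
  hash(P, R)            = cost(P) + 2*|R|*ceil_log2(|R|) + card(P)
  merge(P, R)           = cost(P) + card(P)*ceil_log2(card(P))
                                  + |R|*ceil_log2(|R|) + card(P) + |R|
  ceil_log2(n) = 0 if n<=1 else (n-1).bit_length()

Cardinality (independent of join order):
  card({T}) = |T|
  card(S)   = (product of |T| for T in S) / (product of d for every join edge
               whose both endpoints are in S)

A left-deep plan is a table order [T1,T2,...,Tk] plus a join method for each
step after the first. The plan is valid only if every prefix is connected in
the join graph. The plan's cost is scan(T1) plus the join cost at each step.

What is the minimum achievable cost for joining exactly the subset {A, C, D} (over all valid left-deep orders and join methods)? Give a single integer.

Selinger DP over subsets of {A,C,D}:
  {D}: scan cost=100, card=100
  {A}: scan cost=300, card=300
  {C}: scan cost=400, card=400
  {AD}: card=10000; try (D,hash)→2000, (A,merge)→3900, (D,merge)→4100, (A,hash)→5600, (D,nl_idx)→12400, (A,nl)→30100 …(+1); best=2000 via (D,hash)
  {CD}: card=2000; try (D,hash)→2200, (C,nl_idx)→3000, (C,merge)→4900, (D,merge)→5200, (D,nl_idx)→5200, (C,hash)→7400 …(+2); best=2200 via (D,hash)
  {ACD}: card=200000; try (A,hash)→9600, (C,hash)→19200, (A,merge)→29200, (C,merge)→156000, (C,nl_idx)→292000, (A,nl)→602200 …(+1); best=9600 via (A,hash)

9600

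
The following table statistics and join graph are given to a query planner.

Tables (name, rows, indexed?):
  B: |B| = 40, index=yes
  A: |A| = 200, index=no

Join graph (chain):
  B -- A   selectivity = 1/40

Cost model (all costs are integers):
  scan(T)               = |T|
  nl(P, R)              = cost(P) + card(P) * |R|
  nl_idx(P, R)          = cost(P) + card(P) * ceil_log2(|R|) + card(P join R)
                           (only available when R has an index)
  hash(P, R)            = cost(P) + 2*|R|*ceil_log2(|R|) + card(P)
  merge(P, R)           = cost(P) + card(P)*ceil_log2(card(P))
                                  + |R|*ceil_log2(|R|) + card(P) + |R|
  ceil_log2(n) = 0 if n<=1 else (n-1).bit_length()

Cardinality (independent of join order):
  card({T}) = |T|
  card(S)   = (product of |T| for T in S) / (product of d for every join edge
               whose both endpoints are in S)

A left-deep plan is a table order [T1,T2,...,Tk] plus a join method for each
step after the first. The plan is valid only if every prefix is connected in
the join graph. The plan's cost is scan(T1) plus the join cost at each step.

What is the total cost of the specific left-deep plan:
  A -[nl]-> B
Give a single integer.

8200

step 1: scan A: cost=200, card=200
step 2: join B via nl
    card(P join B) = 200*40/(40) = 200
    cost = 200 + 200*40 = 8200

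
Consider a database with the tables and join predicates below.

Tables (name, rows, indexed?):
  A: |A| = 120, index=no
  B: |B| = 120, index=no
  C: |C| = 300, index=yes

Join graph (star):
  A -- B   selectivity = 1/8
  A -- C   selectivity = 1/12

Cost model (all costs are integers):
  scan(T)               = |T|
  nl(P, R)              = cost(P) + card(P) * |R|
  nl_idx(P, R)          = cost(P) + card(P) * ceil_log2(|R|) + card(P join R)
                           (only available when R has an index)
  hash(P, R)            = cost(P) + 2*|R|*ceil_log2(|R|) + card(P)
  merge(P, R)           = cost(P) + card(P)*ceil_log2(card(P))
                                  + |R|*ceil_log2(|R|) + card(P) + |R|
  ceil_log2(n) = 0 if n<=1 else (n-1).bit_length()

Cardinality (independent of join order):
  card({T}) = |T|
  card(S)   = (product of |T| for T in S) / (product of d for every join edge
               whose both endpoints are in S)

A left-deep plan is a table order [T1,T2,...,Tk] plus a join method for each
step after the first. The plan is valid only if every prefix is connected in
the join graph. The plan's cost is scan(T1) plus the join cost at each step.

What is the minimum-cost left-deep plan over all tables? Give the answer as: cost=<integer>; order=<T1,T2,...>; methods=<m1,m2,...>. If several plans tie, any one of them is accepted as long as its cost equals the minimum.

Selinger DP (subsets sized 1..n):
  {A}: scan cost=120, card=120
  {B}: scan cost=120, card=120
  {C}: scan cost=300, card=300
  {AB}: card=1800; try (B,hash)→1920, (A,hash)→1920, (B,merge)→2040, (A,merge)→2040, (B,nl)→14520, (A,nl)→14520; best=1920 via (B,hash)
  {AC}: card=3000; try (A,hash)→2280, (C,merge)→4080, (C,nl_idx)→4200, (A,merge)→4260, (C,hash)→5640, (C,nl)→36120 …(+1); best=2280 via (A,hash)
  {ABC}: card=45000; try (B,hash)→6960, (C,hash)→9120, (C,merge)→26520, (B,merge)→42240, (C,nl_idx)→63120, (B,nl)→362280 …(+1); best=6960 via (B,hash)

cost=6960; order=C,A,B; methods=hash,hash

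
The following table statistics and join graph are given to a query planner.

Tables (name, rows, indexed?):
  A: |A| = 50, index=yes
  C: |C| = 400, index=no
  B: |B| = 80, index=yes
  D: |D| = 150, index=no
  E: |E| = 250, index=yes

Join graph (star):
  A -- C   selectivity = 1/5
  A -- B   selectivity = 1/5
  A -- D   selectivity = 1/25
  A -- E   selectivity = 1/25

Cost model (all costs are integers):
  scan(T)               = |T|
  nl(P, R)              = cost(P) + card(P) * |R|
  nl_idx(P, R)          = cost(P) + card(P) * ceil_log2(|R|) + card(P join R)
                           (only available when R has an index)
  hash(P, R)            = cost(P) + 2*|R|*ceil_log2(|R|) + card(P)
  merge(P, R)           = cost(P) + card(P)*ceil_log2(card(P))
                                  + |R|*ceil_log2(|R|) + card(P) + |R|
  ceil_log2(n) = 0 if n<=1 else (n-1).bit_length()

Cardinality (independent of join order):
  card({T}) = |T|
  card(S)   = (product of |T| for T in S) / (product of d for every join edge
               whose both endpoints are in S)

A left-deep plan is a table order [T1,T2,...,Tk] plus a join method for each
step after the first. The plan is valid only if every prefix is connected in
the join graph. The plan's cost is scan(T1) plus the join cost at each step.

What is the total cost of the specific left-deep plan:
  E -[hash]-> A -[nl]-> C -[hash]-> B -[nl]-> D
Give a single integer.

step 1: scan E: cost=250, card=250
step 2: join A via hash
    card(P join A) = 250*50/(25) = 500
    cost = 250 + 2*50*6 + 250 = 1100
step 3: join C via nl
    card(P join C) = 500*400/(5) = 40000
    cost = 1100 + 500*400 = 201100
step 4: join B via hash
    card(P join B) = 40000*80/(5) = 640000
    cost = 201100 + 2*80*7 + 40000 = 242220
step 5: join D via nl
    card(P join D) = 640000*150/(25) = 3840000
    cost = 242220 + 640000*150 = 96242220

96242220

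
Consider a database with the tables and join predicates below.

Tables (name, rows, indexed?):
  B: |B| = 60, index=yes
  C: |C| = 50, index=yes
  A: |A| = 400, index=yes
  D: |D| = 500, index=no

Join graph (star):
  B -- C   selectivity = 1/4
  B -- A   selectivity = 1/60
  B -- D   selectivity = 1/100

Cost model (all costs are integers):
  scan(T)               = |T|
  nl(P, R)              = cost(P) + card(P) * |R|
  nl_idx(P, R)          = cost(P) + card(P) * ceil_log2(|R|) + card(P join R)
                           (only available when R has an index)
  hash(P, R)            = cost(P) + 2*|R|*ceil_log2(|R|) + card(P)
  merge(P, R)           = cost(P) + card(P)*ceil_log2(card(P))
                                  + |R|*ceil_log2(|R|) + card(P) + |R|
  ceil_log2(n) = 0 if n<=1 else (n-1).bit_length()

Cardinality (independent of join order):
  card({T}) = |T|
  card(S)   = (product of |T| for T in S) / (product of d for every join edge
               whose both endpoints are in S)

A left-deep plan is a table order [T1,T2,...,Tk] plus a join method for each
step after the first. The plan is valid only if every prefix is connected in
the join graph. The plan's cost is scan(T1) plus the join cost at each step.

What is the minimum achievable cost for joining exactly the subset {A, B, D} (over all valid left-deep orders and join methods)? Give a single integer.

Selinger DP over subsets of {A,B,D}:
  {B}: scan cost=60, card=60
  {A}: scan cost=400, card=400
  {D}: scan cost=500, card=500
  {AB}: card=400; try (A,nl_idx)→1000, (B,hash)→1520, (B,nl_idx)→3200, (A,merge)→4480, (B,merge)→4820, (A,hash)→7320 …(+2); best=1000 via (A,nl_idx)
  {BD}: card=300; try (B,hash)→1720, (B,nl_idx)→3800, (D,merge)→5480, (B,merge)→5920, (D,hash)→9120, (D,nl)→30060 …(+1); best=1720 via (B,hash)
  {ABD}: card=2000; try (A,nl_idx)→6420, (A,merge)→8720, (A,hash)→9220, (D,merge)→10000, (D,hash)→10400, (A,nl)→121720 …(+1); best=6420 via (A,nl_idx)

6420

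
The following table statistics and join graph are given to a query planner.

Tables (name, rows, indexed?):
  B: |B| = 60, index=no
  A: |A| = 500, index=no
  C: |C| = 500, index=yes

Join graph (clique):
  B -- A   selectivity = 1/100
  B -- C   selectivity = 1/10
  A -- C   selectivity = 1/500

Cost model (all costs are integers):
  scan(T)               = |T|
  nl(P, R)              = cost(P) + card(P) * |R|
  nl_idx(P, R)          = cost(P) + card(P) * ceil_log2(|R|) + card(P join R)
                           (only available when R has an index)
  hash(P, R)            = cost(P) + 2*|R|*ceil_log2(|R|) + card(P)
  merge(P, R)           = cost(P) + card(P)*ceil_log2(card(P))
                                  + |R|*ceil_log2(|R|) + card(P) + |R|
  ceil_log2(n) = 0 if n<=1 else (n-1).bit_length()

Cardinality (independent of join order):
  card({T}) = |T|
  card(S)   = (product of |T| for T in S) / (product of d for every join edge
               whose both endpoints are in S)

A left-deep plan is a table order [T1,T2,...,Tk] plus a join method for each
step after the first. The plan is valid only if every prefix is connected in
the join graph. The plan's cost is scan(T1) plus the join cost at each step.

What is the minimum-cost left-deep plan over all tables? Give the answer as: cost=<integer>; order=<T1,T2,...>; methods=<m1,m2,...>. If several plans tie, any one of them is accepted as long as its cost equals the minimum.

Selinger DP (subsets sized 1..n):
  {B}: scan cost=60, card=60
  {A}: scan cost=500, card=500
  {C}: scan cost=500, card=500
  {AB}: card=300; try (B,hash)→1720, (A,merge)→5480, (B,merge)→5920, (A,hash)→9120, (A,nl)→30060, (B,nl)→30500; best=1720 via (B,hash)
  {BC}: card=3000; try (B,hash)→1720, (C,nl_idx)→3600, (C,merge)→5480, (B,merge)→5920, (C,hash)→9120, (C,nl)→30060 …(+1); best=1720 via (B,hash)
  {AC}: card=500; try (C,nl_idx)→5500, (C,hash)→10000, (A,hash)→10000, (C,merge)→10500, (A,merge)→10500, (C,nl)→250500 …(+1); best=5500 via (C,nl_idx)
  {ABC}: card=30; try (C,nl_idx)→4450, (B,hash)→6720, (C,merge)→9720, (B,merge)→10920, (C,hash)→11020, (A,hash)→13720 …(+4); best=4450 via (C,nl_idx)

cost=4450; order=A,B,C; methods=hash,nl_idx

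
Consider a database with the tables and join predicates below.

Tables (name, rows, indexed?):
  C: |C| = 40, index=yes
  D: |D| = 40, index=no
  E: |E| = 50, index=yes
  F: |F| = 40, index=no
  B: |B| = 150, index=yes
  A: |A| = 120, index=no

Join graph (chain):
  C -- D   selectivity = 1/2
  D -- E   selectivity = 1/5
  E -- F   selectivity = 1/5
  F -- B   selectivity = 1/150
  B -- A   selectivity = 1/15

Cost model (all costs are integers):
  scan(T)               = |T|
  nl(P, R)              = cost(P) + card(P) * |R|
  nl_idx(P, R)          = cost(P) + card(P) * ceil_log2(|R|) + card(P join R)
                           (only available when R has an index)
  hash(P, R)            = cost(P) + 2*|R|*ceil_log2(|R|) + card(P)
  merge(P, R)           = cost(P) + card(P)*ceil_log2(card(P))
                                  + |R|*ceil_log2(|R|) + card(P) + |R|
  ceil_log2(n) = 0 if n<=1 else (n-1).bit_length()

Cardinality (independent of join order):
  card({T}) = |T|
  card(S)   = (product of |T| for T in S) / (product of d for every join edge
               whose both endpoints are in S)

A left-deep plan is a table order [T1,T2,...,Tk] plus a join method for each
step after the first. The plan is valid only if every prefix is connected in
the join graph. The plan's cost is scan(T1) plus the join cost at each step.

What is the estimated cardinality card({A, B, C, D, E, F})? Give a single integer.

Tables in S: A(120), B(150), C(40), D(40), E(50), F(40)
Edges inside S: C-D(d=2), D-E(d=5), E-F(d=5), F-B(d=150), B-A(d=15)
numerator = 120 * 150 * 40 * 40 * 50 * 40 = 57600000000
denominator = 2 * 5 * 5 * 150 * 15 = 112500
card(S) = 57600000000 / 112500 = 512000

512000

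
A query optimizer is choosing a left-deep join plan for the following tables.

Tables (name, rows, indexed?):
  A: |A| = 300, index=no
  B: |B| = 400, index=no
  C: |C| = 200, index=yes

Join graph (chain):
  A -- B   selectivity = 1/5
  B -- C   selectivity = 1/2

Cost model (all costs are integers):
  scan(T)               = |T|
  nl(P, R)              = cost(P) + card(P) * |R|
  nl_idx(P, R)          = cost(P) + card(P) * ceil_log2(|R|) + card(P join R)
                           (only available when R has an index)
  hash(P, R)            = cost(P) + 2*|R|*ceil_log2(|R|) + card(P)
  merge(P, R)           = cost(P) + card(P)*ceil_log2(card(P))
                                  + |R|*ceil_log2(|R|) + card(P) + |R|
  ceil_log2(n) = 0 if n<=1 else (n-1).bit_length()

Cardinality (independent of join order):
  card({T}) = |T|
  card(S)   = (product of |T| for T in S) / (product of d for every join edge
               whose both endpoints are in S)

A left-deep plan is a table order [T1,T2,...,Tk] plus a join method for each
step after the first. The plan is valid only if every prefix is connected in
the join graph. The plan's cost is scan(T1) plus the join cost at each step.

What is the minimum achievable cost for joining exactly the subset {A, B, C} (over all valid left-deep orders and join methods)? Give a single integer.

33400

Selinger DP over subsets of {A,B,C}:
  {A}: scan cost=300, card=300
  {B}: scan cost=400, card=400
  {C}: scan cost=200, card=200
  {AB}: card=24000; try (A,hash)→6200, (B,merge)→7300, (A,merge)→7400, (B,hash)→7800, (B,nl)→120300, (A,nl)→120400; best=6200 via (A,hash)
  {BC}: card=40000; try (C,hash)→4000, (B,merge)→6000, (C,merge)→6200, (B,hash)→7600, (C,nl_idx)→43600, (B,nl)→80200 …(+1); best=4000 via (C,hash)
  {ABC}: card=2400000; try (C,hash)→33400, (A,hash)→49400, (C,merge)→392000, (A,merge)→687000, (C,nl_idx)→2598200, (C,nl)→4806200 …(+1); best=33400 via (C,hash)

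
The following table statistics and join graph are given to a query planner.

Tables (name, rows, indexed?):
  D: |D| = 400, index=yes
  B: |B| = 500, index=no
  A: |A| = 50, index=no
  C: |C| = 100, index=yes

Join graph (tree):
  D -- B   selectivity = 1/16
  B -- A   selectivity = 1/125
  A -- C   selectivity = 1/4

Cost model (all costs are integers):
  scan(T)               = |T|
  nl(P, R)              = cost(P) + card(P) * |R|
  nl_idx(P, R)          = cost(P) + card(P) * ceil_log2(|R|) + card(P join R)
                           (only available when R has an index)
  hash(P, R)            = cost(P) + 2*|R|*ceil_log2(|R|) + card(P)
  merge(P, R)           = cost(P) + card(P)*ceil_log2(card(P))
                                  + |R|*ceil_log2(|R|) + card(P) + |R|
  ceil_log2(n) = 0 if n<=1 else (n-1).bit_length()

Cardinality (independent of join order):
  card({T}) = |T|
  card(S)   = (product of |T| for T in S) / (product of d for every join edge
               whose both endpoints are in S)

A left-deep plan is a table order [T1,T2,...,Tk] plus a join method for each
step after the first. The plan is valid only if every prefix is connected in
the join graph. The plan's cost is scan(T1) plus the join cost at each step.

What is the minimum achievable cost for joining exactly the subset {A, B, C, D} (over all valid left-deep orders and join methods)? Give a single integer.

13800

Selinger DP over subsets of {A,B,C,D}:
  {D}: scan cost=400, card=400
  {B}: scan cost=500, card=500
  {A}: scan cost=50, card=50
  {C}: scan cost=100, card=100
  {BD}: card=12500; try (D,hash)→8200, (B,merge)→9400, (D,merge)→9500, (B,hash)→9800, (D,nl_idx)→17500, (B,nl)→200400 …(+1); best=8200 via (D,hash)
  {AB}: card=200; try (A,hash)→1600, (B,merge)→5400, (A,merge)→5850, (B,hash)→9100, (B,nl)→25050, (A,nl)→25500; best=1600 via (A,hash)
  {AC}: card=1250; try (A,hash)→800, (C,merge)→1200, (A,merge)→1250, (C,hash)→1500, (C,nl_idx)→1650, (C,nl)→5050 …(+1); best=800 via (A,hash)
  {ABD}: card=5000; try (D,merge)→7400, (D,nl_idx)→8400, (D,hash)→9000, (A,hash)→21300, (D,nl)→81600, (A,merge)→196050 …(+1); best=7400 via (D,merge)
  {ABC}: card=5000; try (C,hash)→3200, (C,merge)→4200, (C,nl_idx)→8000, (B,hash)→11050, (B,merge)→20800, (C,nl)→21600 …(+1); best=3200 via (C,hash)
  {ABCD}: card=125000; try (C,hash)→13800, (D,hash)→15400, (D,merge)→77200, (C,merge)→78200, (C,nl_idx)→167400, (D,nl_idx)→173200 …(+2); best=13800 via (C,hash)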